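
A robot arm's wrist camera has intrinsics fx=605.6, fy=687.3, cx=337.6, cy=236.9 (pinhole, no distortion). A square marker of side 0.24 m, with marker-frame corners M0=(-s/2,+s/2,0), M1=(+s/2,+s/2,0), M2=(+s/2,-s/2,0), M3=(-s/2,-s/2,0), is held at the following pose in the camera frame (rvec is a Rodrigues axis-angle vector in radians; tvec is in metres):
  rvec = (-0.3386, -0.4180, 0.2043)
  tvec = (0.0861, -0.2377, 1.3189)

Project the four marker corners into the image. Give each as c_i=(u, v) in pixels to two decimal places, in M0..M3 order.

Intrinsics K: fx=605.6, fy=687.3, cx=337.6, cy=236.9
Marker side s = 0.24 m; corners in marker frame (Z=0):
  M0 = (-0.1200, +0.1200, 0)
  M1 = (+0.1200, +0.1200, 0)
  M2 = (+0.1200, -0.1200, 0)
  M3 = (-0.1200, -0.1200, 0)
rvec = (-0.3386, -0.4180, 0.2043), |rvec| = θ = 0.57542 rad = 32.969°
Rodrigues: sinθ=0.54419, 1−cosθ=0.16104; R = I + sinθ·[k]× + (1−cosθ)·[k]×²:
    [+0.89472 -0.12437 -0.42896]
    [+0.26205 +0.92394 +0.27869]
    [+0.36167 -0.36175 +0.85926]
t = (0.0861, -0.2377, 1.3189) m
M0: Pc = R·M0+t = (-0.03619, -0.15827, +1.23209); u = 605.6·(-0.03619)/1.23209 + 337.6 = 319.8110, v = 687.3·(-0.15827)/1.23209 + 236.9 = 148.6102
M1: Pc = R·M1+t = (+0.17854, -0.09538, +1.31889); u = 605.6·(+0.17854)/1.31889 + 337.6 = 419.5817, v = 687.3·(-0.09538)/1.31889 + 236.9 = 187.1947
M2: Pc = R·M2+t = (+0.20839, -0.31713, +1.40571); u = 605.6·(+0.20839)/1.40571 + 337.6 = 427.3781, v = 687.3·(-0.31713)/1.40571 + 236.9 = 81.8457
M3: Pc = R·M3+t = (-0.00634, -0.38002, +1.31891); u = 605.6·(-0.00634)/1.31891 + 337.6 = 334.6881, v = 687.3·(-0.38002)/1.31891 + 236.9 = 38.8679

c0=(319.81, 148.61) c1=(419.58, 187.19) c2=(427.38, 81.85) c3=(334.69, 38.87)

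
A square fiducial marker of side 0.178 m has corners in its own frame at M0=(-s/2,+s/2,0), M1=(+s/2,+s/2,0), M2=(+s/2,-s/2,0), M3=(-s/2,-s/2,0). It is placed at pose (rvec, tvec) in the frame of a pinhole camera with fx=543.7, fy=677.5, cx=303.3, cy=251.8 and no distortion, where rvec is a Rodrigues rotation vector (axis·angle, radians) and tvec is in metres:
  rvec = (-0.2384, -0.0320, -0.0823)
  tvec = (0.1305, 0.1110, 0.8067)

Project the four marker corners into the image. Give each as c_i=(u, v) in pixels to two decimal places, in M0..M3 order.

Intrinsics K: fx=543.7, fy=677.5, cx=303.3, cy=251.8
Marker side s = 0.178 m; corners in marker frame (Z=0):
  M0 = (-0.0890, +0.0890, 0)
  M1 = (+0.0890, +0.0890, 0)
  M2 = (+0.0890, -0.0890, 0)
  M3 = (-0.0890, -0.0890, 0)
rvec = (-0.2384, -0.0320, -0.0823), |rvec| = θ = 0.25423 rad = 14.566°
Rodrigues: sinθ=0.25150, 1−cosθ=0.03214; R = I + sinθ·[k]× + (1−cosθ)·[k]×²:
    [+0.99612 +0.08521 -0.02190]
    [-0.07762 +0.96837 +0.23715]
    [+0.04141 -0.23453 +0.97123]
t = (0.1305, 0.1110, 0.8067) m
M0: Pc = R·M0+t = (+0.04943, +0.20409, +0.78214); u = 543.7·(+0.04943)/0.78214 + 303.3 = 337.6601, v = 677.5·(+0.20409)/0.78214 + 251.8 = 428.5879
M1: Pc = R·M1+t = (+0.22674, +0.19028, +0.78951); u = 543.7·(+0.22674)/0.78951 + 303.3 = 459.4441, v = 677.5·(+0.19028)/0.78951 + 251.8 = 415.0807
M2: Pc = R·M2+t = (+0.21157, +0.01791, +0.83126); u = 543.7·(+0.21157)/0.83126 + 303.3 = 441.6819, v = 677.5·(+0.01791)/0.83126 + 251.8 = 266.3947
M3: Pc = R·M3+t = (+0.03426, +0.03172, +0.82389); u = 543.7·(+0.03426)/0.82389 + 303.3 = 325.9098, v = 677.5·(+0.03172)/0.82389 + 251.8 = 277.8871

c0=(337.66, 428.59) c1=(459.44, 415.08) c2=(441.68, 266.39) c3=(325.91, 277.89)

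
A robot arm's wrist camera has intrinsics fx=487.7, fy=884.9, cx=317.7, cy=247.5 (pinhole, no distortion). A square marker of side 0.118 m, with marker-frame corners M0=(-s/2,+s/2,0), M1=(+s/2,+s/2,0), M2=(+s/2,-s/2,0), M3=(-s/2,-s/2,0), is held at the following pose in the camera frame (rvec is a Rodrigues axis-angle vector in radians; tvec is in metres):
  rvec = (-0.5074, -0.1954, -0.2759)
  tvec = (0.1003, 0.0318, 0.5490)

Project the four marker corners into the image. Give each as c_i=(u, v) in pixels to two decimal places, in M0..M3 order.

c0=(377.93, 410.87) c1=(475.79, 360.83) c2=(431.62, 202.37) c3=(340.70, 239.28)

Intrinsics K: fx=487.7, fy=884.9, cx=317.7, cy=247.5
Marker side s = 0.118 m; corners in marker frame (Z=0):
  M0 = (-0.0590, +0.0590, 0)
  M1 = (+0.0590, +0.0590, 0)
  M2 = (+0.0590, -0.0590, 0)
  M3 = (-0.0590, -0.0590, 0)
rvec = (-0.5074, -0.1954, -0.2759), |rvec| = θ = 0.60972 rad = 34.934°
Rodrigues: sinθ=0.57264, 1−cosθ=0.18019; R = I + sinθ·[k]× + (1−cosθ)·[k]×²:
    [+0.94460 +0.30718 -0.11566]
    [-0.21106 +0.83832 +0.50267]
    [+0.25137 -0.45041 +0.85671]
t = (0.1003, 0.0318, 0.5490) m
M0: Pc = R·M0+t = (+0.06269, +0.09371, +0.50759); u = 487.7·(+0.06269)/0.50759 + 317.7 = 377.9350, v = 884.9·(+0.09371)/0.50759 + 247.5 = 410.8724
M1: Pc = R·M1+t = (+0.17415, +0.06881, +0.53726); u = 487.7·(+0.17415)/0.53726 + 317.7 = 475.7906, v = 884.9·(+0.06881)/0.53726 + 247.5 = 360.8314
M2: Pc = R·M2+t = (+0.13791, -0.03011, +0.59041); u = 487.7·(+0.13791)/0.59041 + 317.7 = 431.6178, v = 884.9·(-0.03011)/0.59041 + 247.5 = 202.3660
M3: Pc = R·M3+t = (+0.02645, -0.00521, +0.56074); u = 487.7·(+0.02645)/0.56074 + 317.7 = 340.7005, v = 884.9·(-0.00521)/0.56074 + 247.5 = 239.2816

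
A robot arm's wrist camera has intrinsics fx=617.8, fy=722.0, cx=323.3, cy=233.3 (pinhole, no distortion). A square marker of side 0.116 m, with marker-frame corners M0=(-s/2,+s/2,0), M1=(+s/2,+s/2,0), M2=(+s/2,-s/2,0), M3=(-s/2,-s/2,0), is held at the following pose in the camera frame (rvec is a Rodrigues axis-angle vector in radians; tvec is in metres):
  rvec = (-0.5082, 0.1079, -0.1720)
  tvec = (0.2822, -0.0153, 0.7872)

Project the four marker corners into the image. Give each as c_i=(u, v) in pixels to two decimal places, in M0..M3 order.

Intrinsics K: fx=617.8, fy=722.0, cx=323.3, cy=233.3
Marker side s = 0.116 m; corners in marker frame (Z=0):
  M0 = (-0.0580, +0.0580, 0)
  M1 = (+0.0580, +0.0580, 0)
  M2 = (+0.0580, -0.0580, 0)
  M3 = (-0.0580, -0.0580, 0)
rvec = (-0.5082, 0.1079, -0.1720), |rvec| = θ = 0.54726 rad = 31.356°
Rodrigues: sinθ=0.52035, 1−cosθ=0.14605; R = I + sinθ·[k]× + (1−cosθ)·[k]×²:
    [+0.97990 +0.13680 +0.14522]
    [-0.19028 +0.85963 +0.47416]
    [-0.05997 -0.49226 +0.86838]
t = (0.2822, -0.0153, 0.7872) m
M0: Pc = R·M0+t = (+0.23330, +0.04559, +0.76213); u = 617.8·(+0.23330)/0.76213 + 323.3 = 512.4195, v = 722.0·(+0.04559)/0.76213 + 233.3 = 276.4943
M1: Pc = R·M1+t = (+0.34697, +0.02352, +0.75517); u = 617.8·(+0.34697)/0.75517 + 323.3 = 607.1526, v = 722.0·(+0.02352)/0.75517 + 233.3 = 255.7890
M2: Pc = R·M2+t = (+0.33110, -0.07619, +0.81227); u = 617.8·(+0.33110)/0.81227 + 323.3 = 575.1282, v = 722.0·(-0.07619)/0.81227 + 233.3 = 165.5731
M3: Pc = R·M3+t = (+0.21743, -0.05412, +0.81923); u = 617.8·(+0.21743)/0.81923 + 323.3 = 487.2702, v = 722.0·(-0.05412)/0.81923 + 233.3 = 185.6012

c0=(512.42, 276.49) c1=(607.15, 255.79) c2=(575.13, 165.57) c3=(487.27, 185.60)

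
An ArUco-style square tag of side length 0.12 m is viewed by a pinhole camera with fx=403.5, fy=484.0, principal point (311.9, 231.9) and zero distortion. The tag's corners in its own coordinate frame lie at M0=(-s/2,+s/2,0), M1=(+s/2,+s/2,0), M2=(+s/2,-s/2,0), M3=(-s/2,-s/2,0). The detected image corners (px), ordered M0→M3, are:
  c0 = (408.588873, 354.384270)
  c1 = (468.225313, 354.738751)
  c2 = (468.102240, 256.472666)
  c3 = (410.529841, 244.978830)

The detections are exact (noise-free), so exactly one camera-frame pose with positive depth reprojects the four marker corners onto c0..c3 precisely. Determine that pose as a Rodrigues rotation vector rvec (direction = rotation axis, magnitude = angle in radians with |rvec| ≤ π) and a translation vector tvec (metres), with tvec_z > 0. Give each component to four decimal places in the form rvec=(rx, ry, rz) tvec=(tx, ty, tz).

Intrinsics K: fx=403.5, fy=484.0, cx=311.9, cy=231.9
Marker side s = 0.12 m; corners in marker frame (Z=0):
  M0 = (-0.0600, +0.0600, 0)
  M1 = (+0.0600, +0.0600, 0)
  M2 = (+0.0600, -0.0600, 0)
  M3 = (-0.0600, -0.0600, 0)
Detected image corners:
  c0 = (408.588873, 354.384270) px
  c1 = (468.225313, 354.738751) px
  c2 = (468.102240, 256.472666) px
  c3 = (410.529841, 244.978830) px
Planar DLT: solve 8×8 A·h = b for H (H[2,2]=1):
  H  [+887.55850 -129.71689 +440.46896]
  H  [+325.53000 +778.20957 +301.93504]
  H  [+0.90993 -0.27939 +1.00000]
B = K⁻¹H; ‖b₁‖=1.767152, ‖b₂‖=1.767152; λ = 2/(‖b₁‖+‖b₂‖) = 0.565882, sign → tz>0 ⇒ λ=+0.565882
r₁ = λ·B[:,0] = (+0.84672,+0.13389,+0.51491); r₂ = λ·B[:,1] = (-0.05971,+0.98562,-0.15810)
r₃ = r₁×r₂ = (-0.52867,+0.10312,+0.84254); SVD([r₁ r₂ r₃]) → R = UVᵀ:
  R  [+0.84672 -0.05971 -0.52867]
  R  [+0.13389 +0.98562 +0.10312]
  R  [+0.51491 -0.15810 +0.84254]
t = (+0.18031, +0.08188, +0.56588) m
tr R = 2.674876; θ = arccos((tr R − 1)/2) = 0.578218 rad = 33.129°
axis k = ((R−Rᵀ)₃₂, (R−Rᵀ)₁₃, (R−Rᵀ)₂₁) / (2 sinθ) = (-0.238980, -0.954734, +0.177119)
rvec = θ·k = (-0.138182, -0.552044, +0.102413)

rvec=(-0.1382, -0.5520, 0.1024) tvec=(0.1803, 0.0819, 0.5659)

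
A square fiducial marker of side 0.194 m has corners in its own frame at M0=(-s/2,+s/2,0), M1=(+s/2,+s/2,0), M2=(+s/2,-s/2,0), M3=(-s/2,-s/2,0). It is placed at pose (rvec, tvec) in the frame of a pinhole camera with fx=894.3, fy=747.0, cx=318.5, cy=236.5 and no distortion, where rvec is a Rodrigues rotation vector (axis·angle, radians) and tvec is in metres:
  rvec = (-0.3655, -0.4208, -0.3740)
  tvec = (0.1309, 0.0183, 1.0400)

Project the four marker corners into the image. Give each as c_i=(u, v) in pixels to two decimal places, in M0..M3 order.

Intrinsics K: fx=894.3, fy=747.0, cx=318.5, cy=236.5
Marker side s = 0.194 m; corners in marker frame (Z=0):
  M0 = (-0.0970, +0.0970, 0)
  M1 = (+0.0970, +0.0970, 0)
  M2 = (+0.0970, -0.0970, 0)
  M3 = (-0.0970, -0.0970, 0)
rvec = (-0.3655, -0.4208, -0.3740), |rvec| = θ = 0.67122 rad = 38.458°
Rodrigues: sinθ=0.62194, 1−cosθ=0.21694; R = I + sinθ·[k]× + (1−cosθ)·[k]×²:
    [+0.84739 +0.42060 -0.32409]
    [-0.27249 +0.86832 +0.41445]
    [+0.45573 -0.26289 +0.85041]
t = (0.1309, 0.0183, 1.0400) m
M0: Pc = R·M0+t = (+0.08950, +0.12896, +0.97029); u = 894.3·(+0.08950)/0.97029 + 318.5 = 400.9917, v = 747.0·(+0.12896)/0.97029 + 236.5 = 335.7812
M1: Pc = R·M1+t = (+0.25389, +0.07610, +1.05871); u = 894.3·(+0.25389)/1.05871 + 318.5 = 532.9676, v = 747.0·(+0.07610)/1.05871 + 236.5 = 290.1920
M2: Pc = R·M2+t = (+0.17230, -0.09236, +1.10971); u = 894.3·(+0.17230)/1.10971 + 318.5 = 457.3535, v = 747.0·(-0.09236)/1.10971 + 236.5 = 174.3287
M3: Pc = R·M3+t = (+0.00791, -0.03950, +1.02129); u = 894.3·(+0.00791)/1.02129 + 318.5 = 325.4223, v = 747.0·(-0.03950)/1.02129 + 236.5 = 207.6114

c0=(400.99, 335.78) c1=(532.97, 290.19) c2=(457.35, 174.33) c3=(325.42, 207.61)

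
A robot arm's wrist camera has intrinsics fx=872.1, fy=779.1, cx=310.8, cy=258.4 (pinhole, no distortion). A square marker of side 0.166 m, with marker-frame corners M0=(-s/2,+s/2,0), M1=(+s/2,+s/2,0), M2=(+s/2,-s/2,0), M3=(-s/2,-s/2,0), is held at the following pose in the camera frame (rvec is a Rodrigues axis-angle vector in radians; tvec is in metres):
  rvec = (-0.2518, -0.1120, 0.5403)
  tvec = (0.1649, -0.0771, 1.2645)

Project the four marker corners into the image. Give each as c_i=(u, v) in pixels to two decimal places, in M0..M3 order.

c0=(348.20, 225.91) c1=(447.06, 280.22) c2=(497.86, 196.47) c3=(402.65, 143.61)

Intrinsics K: fx=872.1, fy=779.1, cx=310.8, cy=258.4
Marker side s = 0.166 m; corners in marker frame (Z=0):
  M0 = (-0.0830, +0.0830, 0)
  M1 = (+0.0830, +0.0830, 0)
  M2 = (+0.0830, -0.0830, 0)
  M3 = (-0.0830, -0.0830, 0)
rvec = (-0.2518, -0.1120, 0.5403), |rvec| = θ = 0.60652 rad = 34.751°
Rodrigues: sinθ=0.57001, 1−cosθ=0.17837; R = I + sinθ·[k]× + (1−cosθ)·[k]×²:
    [+0.85238 -0.49410 -0.17122]
    [+0.52145 +0.82772 +0.20730]
    [+0.03929 -0.26598 +0.96318]
t = (0.1649, -0.0771, 1.2645) m
M0: Pc = R·M0+t = (+0.05314, -0.05168, +1.23916); u = 872.1·(+0.05314)/1.23916 + 310.8 = 348.2005, v = 779.1·(-0.05168)/1.23916 + 258.4 = 225.9072
M1: Pc = R·M1+t = (+0.19464, +0.03488, +1.24568); u = 872.1·(+0.19464)/1.24568 + 310.8 = 447.0645, v = 779.1·(+0.03488)/1.24568 + 258.4 = 280.2159
M2: Pc = R·M2+t = (+0.27666, -0.10252, +1.28984); u = 872.1·(+0.27666)/1.28984 + 310.8 = 497.8570, v = 779.1·(-0.10252)/1.28984 + 258.4 = 196.4749
M3: Pc = R·M3+t = (+0.13516, -0.18908, +1.28332); u = 872.1·(+0.13516)/1.28332 + 310.8 = 402.6527, v = 779.1·(-0.18908)/1.28332 + 258.4 = 143.6091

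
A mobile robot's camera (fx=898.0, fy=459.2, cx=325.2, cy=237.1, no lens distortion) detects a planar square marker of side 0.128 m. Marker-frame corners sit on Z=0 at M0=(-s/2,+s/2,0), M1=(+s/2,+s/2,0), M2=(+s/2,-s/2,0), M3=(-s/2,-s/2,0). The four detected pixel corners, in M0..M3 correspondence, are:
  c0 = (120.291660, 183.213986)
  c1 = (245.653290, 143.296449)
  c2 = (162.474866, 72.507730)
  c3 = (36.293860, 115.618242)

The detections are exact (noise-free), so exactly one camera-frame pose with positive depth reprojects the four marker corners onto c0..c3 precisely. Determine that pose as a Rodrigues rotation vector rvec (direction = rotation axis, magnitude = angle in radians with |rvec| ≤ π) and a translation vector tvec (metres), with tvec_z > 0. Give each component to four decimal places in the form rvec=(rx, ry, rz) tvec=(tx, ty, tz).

rvec=(0.2006, 0.1324, -0.5290) tvec=(-0.1538, -0.1756, 0.7487)

Intrinsics K: fx=898.0, fy=459.2, cx=325.2, cy=237.1
Marker side s = 0.128 m; corners in marker frame (Z=0):
  M0 = (-0.0640, +0.0640, 0)
  M1 = (+0.0640, +0.0640, 0)
  M2 = (+0.0640, -0.0640, 0)
  M3 = (-0.0640, -0.0640, 0)
Detected image corners:
  c0 = (120.291660, 183.213986) px
  c1 = (245.653290, 143.296449) px
  c2 = (162.474866, 72.507730) px
  c3 = (36.293860, 115.618242) px
Planar DLT: solve 8×8 A·h = b for H (H[2,2]=1):
  H  [+949.24020 +682.40109 +140.78447]
  H  [-354.51476 +567.09656 +129.43234]
  H  [-0.23591 +0.20768 +1.00000]
B = K⁻¹H; ‖b₁‖=1.335563, ‖b₂‖=1.335563; λ = 2/(‖b₁‖+‖b₂‖) = 0.748748, sign → tz>0 ⇒ λ=+0.748748
r₁ = λ·B[:,0] = (+0.85544,-0.48685,-0.17664); r₂ = λ·B[:,1] = (+0.51267,+0.84439,+0.15550)
r₃ = r₁×r₂ = (+0.07344,-0.22358,+0.97191); SVD([r₁ r₂ r₃]) → R = UVᵀ:
  R  [+0.85544 +0.51267 +0.07344]
  R  [-0.48685 +0.84439 -0.22358]
  R  [-0.17664 +0.15550 +0.97191]
t = (-0.15376, -0.17556, +0.74875) m
tr R = 2.671741; θ = arccos((tr R − 1)/2) = 0.581080 rad = 33.293°
axis k = ((R−Rᵀ)₃₂, (R−Rᵀ)₁₃, (R−Rᵀ)₂₁) / (2 sinθ) = (+0.345296, +0.227793, -0.910429)
rvec = θ·k = (+0.200645, +0.132366, -0.529032)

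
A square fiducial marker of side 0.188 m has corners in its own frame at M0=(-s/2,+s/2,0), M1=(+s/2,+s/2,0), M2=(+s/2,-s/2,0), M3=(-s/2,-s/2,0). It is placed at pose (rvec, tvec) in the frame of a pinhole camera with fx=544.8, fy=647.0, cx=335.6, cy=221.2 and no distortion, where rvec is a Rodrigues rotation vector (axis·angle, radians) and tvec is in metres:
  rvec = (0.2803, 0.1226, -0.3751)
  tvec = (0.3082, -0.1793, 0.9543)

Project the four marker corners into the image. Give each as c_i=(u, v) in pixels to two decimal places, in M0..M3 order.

Intrinsics K: fx=544.8, fy=647.0, cx=335.6, cy=221.2
Marker side s = 0.188 m; corners in marker frame (Z=0):
  M0 = (-0.0940, +0.0940, 0)
  M1 = (+0.0940, +0.0940, 0)
  M2 = (+0.0940, -0.0940, 0)
  M3 = (-0.0940, -0.0940, 0)
rvec = (0.2803, 0.1226, -0.3751), |rvec| = θ = 0.48404 rad = 27.734°
Rodrigues: sinθ=0.46536, 1−cosθ=0.11488; R = I + sinθ·[k]× + (1−cosθ)·[k]×²:
    [+0.92364 +0.37747 +0.06632]
    [-0.34377 +0.89249 -0.29203]
    [-0.16942 +0.24693 +0.95411]
t = (0.3082, -0.1793, 0.9543) m
M0: Pc = R·M0+t = (+0.25686, -0.06309, +0.99344); u = 544.8·(+0.25686)/0.99344 + 335.6 = 476.4618, v = 647.0·(-0.06309)/0.99344 + 221.2 = 180.1103
M1: Pc = R·M1+t = (+0.43050, -0.12772, +0.96159); u = 544.8·(+0.43050)/0.96159 + 335.6 = 579.5085, v = 647.0·(-0.12772)/0.96159 + 221.2 = 135.2636
M2: Pc = R·M2+t = (+0.35954, -0.29551, +0.91516); u = 544.8·(+0.35954)/0.91516 + 335.6 = 549.6356, v = 647.0·(-0.29551)/0.91516 + 221.2 = 12.2818
M3: Pc = R·M3+t = (+0.18590, -0.23088, +0.94701); u = 544.8·(+0.18590)/0.94701 + 335.6 = 442.5421, v = 647.0·(-0.23088)/0.94701 + 221.2 = 63.4632

c0=(476.46, 180.11) c1=(579.51, 135.26) c2=(549.64, 12.28) c3=(442.54, 63.46)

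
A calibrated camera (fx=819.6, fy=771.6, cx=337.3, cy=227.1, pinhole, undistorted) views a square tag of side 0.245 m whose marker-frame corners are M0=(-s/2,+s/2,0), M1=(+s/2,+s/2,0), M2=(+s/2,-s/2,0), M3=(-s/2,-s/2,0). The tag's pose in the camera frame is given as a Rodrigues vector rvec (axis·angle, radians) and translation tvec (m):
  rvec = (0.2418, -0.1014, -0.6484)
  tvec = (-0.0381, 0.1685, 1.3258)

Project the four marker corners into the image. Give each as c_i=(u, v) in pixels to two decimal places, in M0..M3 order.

c0=(298.82, 419.27) c1=(416.14, 334.00) c2=(329.34, 226.86) c3=(206.07, 315.88)

Intrinsics K: fx=819.6, fy=771.6, cx=337.3, cy=227.1
Marker side s = 0.245 m; corners in marker frame (Z=0):
  M0 = (-0.1225, +0.1225, 0)
  M1 = (+0.1225, +0.1225, 0)
  M2 = (+0.1225, -0.1225, 0)
  M3 = (-0.1225, -0.1225, 0)
rvec = (0.2418, -0.1014, -0.6484), |rvec| = θ = 0.69941 rad = 40.073°
Rodrigues: sinθ=0.64376, 1−cosθ=0.23478; R = I + sinθ·[k]× + (1−cosθ)·[k]×²:
    [+0.79328 +0.58505 -0.16858]
    [-0.60858 +0.77016 -0.19101]
    [+0.01809 +0.25412 +0.96700]
t = (-0.0381, 0.1685, 1.3258) m
M0: Pc = R·M0+t = (-0.06361, +0.33740, +1.35471); u = 819.6·(-0.06361)/1.35471 + 337.3 = 298.8166, v = 771.6·(+0.33740)/1.35471 + 227.1 = 419.2694
M1: Pc = R·M1+t = (+0.13075, +0.18829, +1.35914); u = 819.6·(+0.13075)/1.35914 + 337.3 = 416.1430, v = 771.6·(+0.18829)/1.35914 + 227.1 = 333.9958
M2: Pc = R·M2+t = (-0.01259, -0.00040, +1.29689); u = 819.6·(-0.01259)/1.29689 + 337.3 = 329.3428, v = 771.6·(-0.00040)/1.29689 + 227.1 = 226.8646
M3: Pc = R·M3+t = (-0.20695, +0.14871, +1.29246); u = 819.6·(-0.20695)/1.29246 + 337.3 = 206.0671, v = 771.6·(+0.14871)/1.29246 + 227.1 = 315.8786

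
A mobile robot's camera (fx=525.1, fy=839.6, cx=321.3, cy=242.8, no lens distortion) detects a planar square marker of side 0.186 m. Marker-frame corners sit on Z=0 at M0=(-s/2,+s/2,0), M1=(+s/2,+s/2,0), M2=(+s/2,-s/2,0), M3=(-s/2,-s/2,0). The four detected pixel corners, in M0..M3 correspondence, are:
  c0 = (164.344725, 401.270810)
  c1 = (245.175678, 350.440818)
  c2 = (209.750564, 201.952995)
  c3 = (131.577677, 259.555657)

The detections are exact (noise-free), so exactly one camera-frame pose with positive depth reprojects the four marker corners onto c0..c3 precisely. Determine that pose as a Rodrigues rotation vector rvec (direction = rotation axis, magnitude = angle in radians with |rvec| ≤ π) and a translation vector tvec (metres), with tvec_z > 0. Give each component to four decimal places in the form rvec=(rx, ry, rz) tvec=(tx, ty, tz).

Intrinsics K: fx=525.1, fy=839.6, cx=321.3, cy=242.8
Marker side s = 0.186 m; corners in marker frame (Z=0):
  M0 = (-0.0930, +0.0930, 0)
  M1 = (+0.0930, +0.0930, 0)
  M2 = (+0.0930, -0.0930, 0)
  M3 = (-0.0930, -0.0930, 0)
Detected image corners:
  c0 = (164.344725, 401.270810) px
  c1 = (245.175678, 350.440818) px
  c2 = (209.750564, 201.952995) px
  c3 = (131.577677, 259.555657) px
Planar DLT: solve 8×8 A·h = b for H (H[2,2]=1):
  H  [+375.92298 +171.46034 +186.60003]
  H  [-374.74859 +760.79537 +303.57681]
  H  [-0.27417 -0.06217 +1.00000]
B = K⁻¹H; ‖b₁‖=0.995374, ‖b₂‖=0.995374; λ = 2/(‖b₁‖+‖b₂‖) = 1.004647, sign → tz>0 ⇒ λ=+1.004647
r₁ = λ·B[:,0] = (+0.88778,-0.36876,-0.27545); r₂ = λ·B[:,1] = (+0.36626,+0.92841,-0.06246)
r₃ = r₁×r₂ = (+0.27876,-0.04544,+0.95929); SVD([r₁ r₂ r₃]) → R = UVᵀ:
  R  [+0.88778 +0.36626 +0.27876]
  R  [-0.36876 +0.92841 -0.04544]
  R  [-0.27545 -0.06246 +0.95929]
t = (-0.25771, +0.07272, +1.00465) m
tr R = 2.775474; θ = arccos((tr R − 1)/2) = 0.478391 rad = 27.410°
axis k = ((R−Rᵀ)₃₂, (R−Rᵀ)₁₃, (R−Rᵀ)₂₁) / (2 sinθ) = (-0.018485, +0.601937, -0.798329)
rvec = θ·k = (-0.008843, +0.287961, -0.381914)

rvec=(-0.0088, 0.2880, -0.3819) tvec=(-0.2577, 0.0727, 1.0046)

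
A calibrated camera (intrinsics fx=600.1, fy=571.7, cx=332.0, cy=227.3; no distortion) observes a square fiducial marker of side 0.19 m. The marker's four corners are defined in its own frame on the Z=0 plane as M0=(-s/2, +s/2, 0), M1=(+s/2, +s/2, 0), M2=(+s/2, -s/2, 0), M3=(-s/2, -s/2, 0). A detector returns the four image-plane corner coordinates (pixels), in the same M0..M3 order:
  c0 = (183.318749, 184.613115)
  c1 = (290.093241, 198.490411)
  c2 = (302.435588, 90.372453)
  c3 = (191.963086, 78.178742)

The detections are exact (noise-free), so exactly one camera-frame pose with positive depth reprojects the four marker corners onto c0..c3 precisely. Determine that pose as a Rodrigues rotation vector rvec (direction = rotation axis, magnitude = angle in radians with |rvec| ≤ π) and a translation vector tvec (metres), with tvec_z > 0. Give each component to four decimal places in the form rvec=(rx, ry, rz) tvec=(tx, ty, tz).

rvec=(0.1662, 0.1169, 0.1302) tvec=(-0.1537, -0.1577, 1.0174)

Intrinsics K: fx=600.1, fy=571.7, cx=332.0, cy=227.3
Marker side s = 0.19 m; corners in marker frame (Z=0):
  M0 = (-0.0950, +0.0950, 0)
  M1 = (+0.0950, +0.0950, 0)
  M2 = (+0.0950, -0.0950, 0)
  M3 = (-0.0950, -0.0950, 0)
Detected image corners:
  c0 = (183.318749, 184.613115) px
  c1 = (290.093241, 198.490411) px
  c2 = (302.435588, 90.372453) px
  c3 = (191.963086, 78.178742) px
Planar DLT: solve 8×8 A·h = b for H (H[2,2]=1):
  H  [+546.58597 -14.19078 +241.33605]
  H  [+54.45175 +587.90501 +138.71206]
  H  [-0.10316 +0.16921 +1.00000]
B = K⁻¹H; ‖b₁‖=0.982871, ‖b₂‖=0.982871; λ = 2/(‖b₁‖+‖b₂‖) = 1.017427, sign → tz>0 ⇒ λ=+1.017427
r₁ = λ·B[:,0] = (+0.98477,+0.13864,-0.10496); r₂ = λ·B[:,1] = (-0.11931,+0.97782,+0.17216)
r₃ = r₁×r₂ = (+0.12650,-0.15702,+0.97946); SVD([r₁ r₂ r₃]) → R = UVᵀ:
  R  [+0.98477 -0.11931 +0.12650]
  R  [+0.13864 +0.97782 -0.15702]
  R  [-0.10496 +0.17216 +0.97946]
t = (-0.15371, -0.15766, +1.01743) m
tr R = 2.942043; θ = arccos((tr R − 1)/2) = 0.241328 rad = 13.827°
axis k = ((R−Rᵀ)₃₂, (R−Rᵀ)₁₃, (R−Rᵀ)₂₁) / (2 sinθ) = (+0.688689, +0.484239, +0.539648)
rvec = θ·k = (+0.166200, +0.116860, +0.130232)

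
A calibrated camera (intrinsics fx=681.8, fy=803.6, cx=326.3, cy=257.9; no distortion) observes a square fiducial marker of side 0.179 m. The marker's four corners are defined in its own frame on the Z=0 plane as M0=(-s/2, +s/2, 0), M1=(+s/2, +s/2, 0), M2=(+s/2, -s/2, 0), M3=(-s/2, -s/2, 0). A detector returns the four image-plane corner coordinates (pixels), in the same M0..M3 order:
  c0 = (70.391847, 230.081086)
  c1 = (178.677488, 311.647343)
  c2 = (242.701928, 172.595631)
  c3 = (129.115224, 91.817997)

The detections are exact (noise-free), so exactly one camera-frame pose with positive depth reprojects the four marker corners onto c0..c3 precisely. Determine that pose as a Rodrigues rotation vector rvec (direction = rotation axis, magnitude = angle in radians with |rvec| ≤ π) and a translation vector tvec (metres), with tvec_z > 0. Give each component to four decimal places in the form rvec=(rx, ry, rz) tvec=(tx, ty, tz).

rvec=(0.1319, 0.1710, 0.5334) tvec=(-0.2268, -0.0622, 0.8974)

Intrinsics K: fx=681.8, fy=803.6, cx=326.3, cy=257.9
Marker side s = 0.179 m; corners in marker frame (Z=0):
  M0 = (-0.0895, +0.0895, 0)
  M1 = (+0.0895, +0.0895, 0)
  M2 = (+0.0895, -0.0895, 0)
  M3 = (-0.0895, -0.0895, 0)
Detected image corners:
  c0 = (70.391847, 230.081086) px
  c1 = (178.677488, 311.647343) px
  c2 = (242.701928, 172.595631) px
  c3 = (129.115224, 91.817997) px
Planar DLT: solve 8×8 A·h = b for H (H[2,2]=1):
  H  [+597.45667 -313.44390 +153.99909]
  H  [+424.88407 +812.55726 +202.18834]
  H  [-0.14205 +0.18837 +1.00000]
B = K⁻¹H; ‖b₁‖=1.114302, ‖b₂‖=1.114302; λ = 2/(‖b₁‖+‖b₂‖) = 0.897423, sign → tz>0 ⇒ λ=+0.897423
r₁ = λ·B[:,0] = (+0.84741,+0.51540,-0.12748); r₂ = λ·B[:,1] = (-0.49348,+0.85317,+0.16905)
r₃ = r₁×r₂ = (+0.19589,-0.08035,+0.97733); SVD([r₁ r₂ r₃]) → R = UVᵀ:
  R  [+0.84741 -0.49348 +0.19589]
  R  [+0.51540 +0.85317 -0.08035]
  R  [-0.12748 +0.16905 +0.97733]
t = (-0.22679, -0.06222, +0.89742) m
tr R = 2.677917; θ = arccos((tr R − 1)/2) = 0.575429 rad = 32.970°
axis k = ((R−Rᵀ)₃₂, (R−Rᵀ)₁₃, (R−Rᵀ)₂₁) / (2 sinθ) = (+0.229138, +0.297102, +0.926944)
rvec = θ·k = (+0.131853, +0.170961, +0.533391)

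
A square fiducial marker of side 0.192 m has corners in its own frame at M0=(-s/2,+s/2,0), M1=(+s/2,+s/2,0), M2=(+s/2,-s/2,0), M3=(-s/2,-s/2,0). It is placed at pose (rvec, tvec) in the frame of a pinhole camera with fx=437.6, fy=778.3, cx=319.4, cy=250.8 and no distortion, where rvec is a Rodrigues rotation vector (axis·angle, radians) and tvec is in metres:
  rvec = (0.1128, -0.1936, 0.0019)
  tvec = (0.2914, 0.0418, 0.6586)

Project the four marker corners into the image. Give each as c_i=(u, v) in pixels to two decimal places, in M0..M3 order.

c0=(451.15, 415.88) c1=(563.97, 405.08) c2=(573.45, 187.19) c3=(457.34, 185.60)

Intrinsics K: fx=437.6, fy=778.3, cx=319.4, cy=250.8
Marker side s = 0.192 m; corners in marker frame (Z=0):
  M0 = (-0.0960, +0.0960, 0)
  M1 = (+0.0960, +0.0960, 0)
  M2 = (+0.0960, -0.0960, 0)
  M3 = (-0.0960, -0.0960, 0)
rvec = (0.1128, -0.1936, 0.0019), |rvec| = θ = 0.22407 rad = 12.838°
Rodrigues: sinθ=0.22220, 1−cosθ=0.02500; R = I + sinθ·[k]× + (1−cosθ)·[k]×²:
    [+0.98134 -0.01276 -0.19188]
    [-0.00899 +0.99366 -0.11204]
    [+0.19209 +0.11168 +0.97500]
t = (0.2914, 0.0418, 0.6586) m
M0: Pc = R·M0+t = (+0.19597, +0.13805, +0.65088); u = 437.6·(+0.19597)/0.65088 + 319.4 = 451.1526, v = 778.3·(+0.13805)/0.65088 + 250.8 = 415.8809
M1: Pc = R·M1+t = (+0.38438, +0.13633, +0.68776); u = 437.6·(+0.38438)/0.68776 + 319.4 = 563.9706, v = 778.3·(+0.13633)/0.68776 + 250.8 = 405.0753
M2: Pc = R·M2+t = (+0.38683, -0.05445, +0.66632); u = 437.6·(+0.38683)/0.66632 + 319.4 = 573.4493, v = 778.3·(-0.05445)/0.66632 + 250.8 = 187.1939
M3: Pc = R·M3+t = (+0.19842, -0.05273, +0.62944); u = 437.6·(+0.19842)/0.62944 + 319.4 = 457.3437, v = 778.3·(-0.05273)/0.62944 + 250.8 = 185.6011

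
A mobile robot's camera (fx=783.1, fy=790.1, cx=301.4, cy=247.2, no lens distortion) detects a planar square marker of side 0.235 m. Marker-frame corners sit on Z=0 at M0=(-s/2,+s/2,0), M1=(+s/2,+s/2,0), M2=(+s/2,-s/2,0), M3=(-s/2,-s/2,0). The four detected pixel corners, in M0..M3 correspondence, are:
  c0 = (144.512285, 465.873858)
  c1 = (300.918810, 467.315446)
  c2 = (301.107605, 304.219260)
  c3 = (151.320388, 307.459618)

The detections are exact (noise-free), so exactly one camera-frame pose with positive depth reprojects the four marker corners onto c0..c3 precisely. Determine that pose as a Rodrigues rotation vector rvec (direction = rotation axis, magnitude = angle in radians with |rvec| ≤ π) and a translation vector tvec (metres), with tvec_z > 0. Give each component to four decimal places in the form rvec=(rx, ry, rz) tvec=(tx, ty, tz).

Intrinsics K: fx=783.1, fy=790.1, cx=301.4, cy=247.2
Marker side s = 0.235 m; corners in marker frame (Z=0):
  M0 = (-0.1175, +0.1175, 0)
  M1 = (+0.1175, +0.1175, 0)
  M2 = (+0.1175, -0.1175, 0)
  M3 = (-0.1175, -0.1175, 0)
Detected image corners:
  c0 = (144.512285, 465.873858) px
  c1 = (300.918810, 467.315446) px
  c2 = (301.107605, 304.219260) px
  c3 = (151.320388, 307.459618) px
Planar DLT: solve 8×8 A·h = b for H (H[2,2]=1):
  H  [+623.11321 -57.03267 +223.37905]
  H  [-52.31534 +611.75794 +384.45907]
  H  [-0.12498 -0.18684 +1.00000]
B = K⁻¹H; ‖b₁‖=0.853439, ‖b₂‖=0.853439; λ = 2/(‖b₁‖+‖b₂‖) = 1.171729, sign → tz>0 ⇒ λ=+1.171729
r₁ = λ·B[:,0] = (+0.98871,-0.03177,-0.14644); r₂ = λ·B[:,1] = (-0.00108,+0.97574,-0.21893)
r₃ = r₁×r₂ = (+0.14984,+0.21661,+0.96469); SVD([r₁ r₂ r₃]) → R = UVᵀ:
  R  [+0.98871 -0.00108 +0.14984]
  R  [-0.03177 +0.97574 +0.21661]
  R  [-0.14644 -0.21893 +0.96469]
t = (-0.11674, +0.20356, +1.17173) m
tr R = 2.929140; θ = arccos((tr R − 1)/2) = 0.266988 rad = 15.297°
axis k = ((R−Rᵀ)₃₂, (R−Rᵀ)₁₃, (R−Rᵀ)₂₁) / (2 sinθ) = (-0.825418, +0.561518, -0.058163)
rvec = θ·k = (-0.220377, +0.149919, -0.015529)

rvec=(-0.2204, 0.1499, -0.0155) tvec=(-0.1167, 0.2036, 1.1717)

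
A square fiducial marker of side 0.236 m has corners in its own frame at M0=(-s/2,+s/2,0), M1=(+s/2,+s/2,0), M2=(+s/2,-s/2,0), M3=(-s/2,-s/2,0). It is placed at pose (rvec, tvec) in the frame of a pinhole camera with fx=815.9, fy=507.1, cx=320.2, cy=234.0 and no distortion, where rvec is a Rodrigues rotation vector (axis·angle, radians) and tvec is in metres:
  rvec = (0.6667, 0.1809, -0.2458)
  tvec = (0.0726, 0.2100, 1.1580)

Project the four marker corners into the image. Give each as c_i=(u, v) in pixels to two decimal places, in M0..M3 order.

Intrinsics K: fx=815.9, fy=507.1, cx=320.2, cy=234.0
Marker side s = 0.236 m; corners in marker frame (Z=0):
  M0 = (-0.1180, +0.1180, 0)
  M1 = (+0.1180, +0.1180, 0)
  M2 = (+0.1180, -0.1180, 0)
  M3 = (-0.1180, -0.1180, 0)
rvec = (0.6667, 0.1809, -0.2458), |rvec| = θ = 0.73323 rad = 42.011°
Rodrigues: sinθ=0.66928, 1−cosθ=0.25699; R = I + sinθ·[k]× + (1−cosθ)·[k]×²:
    [+0.95548 +0.28201 +0.08679]
    [-0.16671 +0.75866 -0.62980]
    [-0.24345 +0.58729 +0.77189]
t = (0.0726, 0.2100, 1.1580) m
M0: Pc = R·M0+t = (-0.00687, +0.31919, +1.25603); u = 815.9·(-0.00687)/1.25603 + 320.2 = 315.7377, v = 507.1·(+0.31919)/1.25603 + 234.0 = 362.8689
M1: Pc = R·M1+t = (+0.21862, +0.27985, +1.19857); u = 815.9·(+0.21862)/1.19857 + 320.2 = 469.0227, v = 507.1·(+0.27985)/1.19857 + 234.0 = 352.4006
M2: Pc = R·M2+t = (+0.15207, +0.10081, +1.05997); u = 815.9·(+0.15207)/1.05997 + 320.2 = 437.2535, v = 507.1·(+0.10081)/1.05997 + 234.0 = 282.2268
M3: Pc = R·M3+t = (-0.07342, +0.14015, +1.11743); u = 815.9·(-0.07342)/1.11743 + 320.2 = 266.5891, v = 507.1·(+0.14015)/1.11743 + 234.0 = 297.6017

c0=(315.74, 362.87) c1=(469.02, 352.40) c2=(437.25, 282.23) c3=(266.59, 297.60)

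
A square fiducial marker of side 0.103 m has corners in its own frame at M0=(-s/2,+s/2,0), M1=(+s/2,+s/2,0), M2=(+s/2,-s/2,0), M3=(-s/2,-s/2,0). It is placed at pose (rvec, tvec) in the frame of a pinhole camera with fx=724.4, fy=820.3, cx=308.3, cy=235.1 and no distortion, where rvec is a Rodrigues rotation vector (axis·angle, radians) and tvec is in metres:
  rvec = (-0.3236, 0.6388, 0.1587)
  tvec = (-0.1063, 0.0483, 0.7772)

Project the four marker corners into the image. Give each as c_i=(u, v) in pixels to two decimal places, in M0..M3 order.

Intrinsics K: fx=724.4, fy=820.3, cx=308.3, cy=235.1
Marker side s = 0.103 m; corners in marker frame (Z=0):
  M0 = (-0.0515, +0.0515, 0)
  M1 = (+0.0515, +0.0515, 0)
  M2 = (+0.0515, -0.0515, 0)
  M3 = (-0.0515, -0.0515, 0)
rvec = (-0.3236, 0.6388, 0.1587), |rvec| = θ = 0.73346 rad = 42.024°
Rodrigues: sinθ=0.66945, 1−cosθ=0.25714; R = I + sinθ·[k]× + (1−cosθ)·[k]×²:
    [+0.79291 -0.24366 +0.55850]
    [+0.04604 +0.93791 +0.34381]
    [-0.60759 -0.24690 +0.75490]
t = (-0.1063, 0.0483, 0.7772) m
M0: Pc = R·M0+t = (-0.15968, +0.09423, +0.79578); u = 724.4·(-0.15968)/0.79578 + 308.3 = 162.9392, v = 820.3·(+0.09423)/0.79578 + 235.1 = 332.2352
M1: Pc = R·M1+t = (-0.07801, +0.09897, +0.73319); u = 724.4·(-0.07801)/0.73319 + 308.3 = 231.2225, v = 820.3·(+0.09897)/0.73319 + 235.1 = 345.8319
M2: Pc = R·M2+t = (-0.05292, +0.00237, +0.75862); u = 724.4·(-0.05292)/0.75862 + 308.3 = 257.7705, v = 820.3·(+0.00237)/0.75862 + 235.1 = 237.6615
M3: Pc = R·M3+t = (-0.13459, -0.00237, +0.82121); u = 724.4·(-0.13459)/0.82121 + 308.3 = 189.5787, v = 820.3·(-0.00237)/0.82121 + 235.1 = 232.7292

c0=(162.94, 332.24) c1=(231.22, 345.83) c2=(257.77, 237.66) c3=(189.58, 232.73)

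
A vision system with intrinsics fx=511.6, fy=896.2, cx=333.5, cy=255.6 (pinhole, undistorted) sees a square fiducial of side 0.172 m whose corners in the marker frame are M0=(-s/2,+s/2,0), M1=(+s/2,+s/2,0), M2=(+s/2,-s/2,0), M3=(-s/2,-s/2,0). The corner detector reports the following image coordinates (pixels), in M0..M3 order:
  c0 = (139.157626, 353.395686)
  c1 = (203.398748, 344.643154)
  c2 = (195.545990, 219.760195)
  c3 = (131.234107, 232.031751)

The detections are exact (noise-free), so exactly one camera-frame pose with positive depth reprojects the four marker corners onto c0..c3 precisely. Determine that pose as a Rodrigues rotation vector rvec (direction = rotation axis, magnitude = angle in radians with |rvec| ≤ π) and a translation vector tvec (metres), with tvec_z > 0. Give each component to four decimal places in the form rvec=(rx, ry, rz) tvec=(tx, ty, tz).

rvec=(0.0432, 0.2035, -0.0973) tvec=(-0.4050, 0.0445, 1.2437)

Intrinsics K: fx=511.6, fy=896.2, cx=333.5, cy=255.6
Marker side s = 0.172 m; corners in marker frame (Z=0):
  M0 = (-0.0860, +0.0860, 0)
  M1 = (+0.0860, +0.0860, 0)
  M2 = (+0.0860, -0.0860, 0)
  M3 = (-0.0860, -0.0860, 0)
Detected image corners:
  c0 = (139.157626, 353.395686) px
  c1 = (203.398748, 344.643154) px
  c2 = (195.545990, 219.760195) px
  c3 = (131.234107, 232.031751) px
Planar DLT: solve 8×8 A·h = b for H (H[2,2]=1):
  H  [+346.27301 +50.30110 +166.89009]
  H  [-108.20934 +723.31185 +287.67217]
  H  [-0.16391 +0.02652 +1.00000]
B = K⁻¹H; ‖b₁‖=0.804059, ‖b₂‖=0.804059; λ = 2/(‖b₁‖+‖b₂‖) = 1.243690, sign → tz>0 ⇒ λ=+1.243690
r₁ = λ·B[:,0] = (+0.97467,-0.09203,-0.20385); r₂ = λ·B[:,1] = (+0.10078,+0.99436,+0.03298)
r₃ = r₁×r₂ = (+0.19966,-0.05269,+0.97845); SVD([r₁ r₂ r₃]) → R = UVᵀ:
  R  [+0.97467 +0.10078 +0.19966]
  R  [-0.09203 +0.99436 -0.05269]
  R  [-0.20385 +0.03298 +0.97845]
t = (-0.40503, +0.04451, +1.24369) m
tr R = 2.947476; θ = arccos((tr R − 1)/2) = 0.229686 rad = 13.160°
axis k = ((R−Rᵀ)₃₂, (R−Rᵀ)₁₃, (R−Rᵀ)₂₁) / (2 sinθ) = (+0.188129, +0.886174, -0.423443)
rvec = θ·k = (+0.043211, +0.203542, -0.097259)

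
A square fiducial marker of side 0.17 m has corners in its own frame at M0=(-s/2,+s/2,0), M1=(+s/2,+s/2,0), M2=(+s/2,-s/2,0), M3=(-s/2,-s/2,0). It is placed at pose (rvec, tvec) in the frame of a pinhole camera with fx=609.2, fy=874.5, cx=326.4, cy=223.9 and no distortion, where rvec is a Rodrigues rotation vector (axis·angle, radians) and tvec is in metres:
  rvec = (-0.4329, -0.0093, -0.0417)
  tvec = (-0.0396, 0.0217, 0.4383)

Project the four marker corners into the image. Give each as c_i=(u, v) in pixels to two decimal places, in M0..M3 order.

c0=(142.76, 446.37) c1=(400.14, 430.57) c2=(379.86, 116.02) c3=(161.17, 127.41)

Intrinsics K: fx=609.2, fy=874.5, cx=326.4, cy=223.9
Marker side s = 0.17 m; corners in marker frame (Z=0):
  M0 = (-0.0850, +0.0850, 0)
  M1 = (+0.0850, +0.0850, 0)
  M2 = (+0.0850, -0.0850, 0)
  M3 = (-0.0850, -0.0850, 0)
rvec = (-0.4329, -0.0093, -0.0417), |rvec| = θ = 0.43500 rad = 24.924°
Rodrigues: sinθ=0.42141, 1−cosθ=0.09313; R = I + sinθ·[k]× + (1−cosθ)·[k]×²:
    [+0.99910 +0.04238 -0.00012]
    [-0.03842 +0.90691 +0.41957]
    [+0.01789 -0.41918 +0.90772]
t = (-0.0396, 0.0217, 0.4383) m
M0: Pc = R·M0+t = (-0.12092, +0.10205, +0.40115); u = 609.2·(-0.12092)/0.40115 + 326.4 = 142.7638, v = 874.5·(+0.10205)/0.40115 + 223.9 = 446.3743
M1: Pc = R·M1+t = (+0.04893, +0.09552, +0.40419); u = 609.2·(+0.04893)/0.40419 + 326.4 = 400.1415, v = 874.5·(+0.09552)/0.40419 + 223.9 = 430.5702
M2: Pc = R·M2+t = (+0.04172, -0.05865, +0.47545); u = 609.2·(+0.04172)/0.47545 + 326.4 = 379.8580, v = 874.5·(-0.05865)/0.47545 + 223.9 = 116.0197
M3: Pc = R·M3+t = (-0.12813, -0.05212, +0.47241); u = 609.2·(-0.12813)/0.47241 + 326.4 = 161.1742, v = 874.5·(-0.05212)/0.47241 + 223.9 = 127.4143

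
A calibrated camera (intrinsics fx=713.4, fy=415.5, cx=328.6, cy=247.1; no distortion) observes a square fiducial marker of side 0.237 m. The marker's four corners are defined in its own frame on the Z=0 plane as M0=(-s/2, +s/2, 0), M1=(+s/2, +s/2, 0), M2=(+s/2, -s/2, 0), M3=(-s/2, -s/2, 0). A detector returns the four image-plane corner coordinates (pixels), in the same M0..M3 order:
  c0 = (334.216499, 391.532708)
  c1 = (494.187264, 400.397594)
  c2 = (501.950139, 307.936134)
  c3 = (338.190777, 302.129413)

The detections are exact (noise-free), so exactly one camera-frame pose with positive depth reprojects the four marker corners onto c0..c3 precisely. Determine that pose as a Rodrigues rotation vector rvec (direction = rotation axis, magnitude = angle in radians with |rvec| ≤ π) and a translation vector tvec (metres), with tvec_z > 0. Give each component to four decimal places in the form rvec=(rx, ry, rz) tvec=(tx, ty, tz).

rvec=(0.0962, 0.1596, 0.0319) tvec=(0.1283, 0.2627, 1.0513)

Intrinsics K: fx=713.4, fy=415.5, cx=328.6, cy=247.1
Marker side s = 0.237 m; corners in marker frame (Z=0):
  M0 = (-0.1185, +0.1185, 0)
  M1 = (+0.1185, +0.1185, 0)
  M2 = (+0.1185, -0.1185, 0)
  M3 = (-0.1185, -0.1185, 0)
Detected image corners:
  c0 = (334.216499, 391.532708) px
  c1 = (494.187264, 400.397594) px
  c2 = (501.950139, 307.936134) px
  c3 = (338.190777, 302.129413) px
Planar DLT: solve 8×8 A·h = b for H (H[2,2]=1):
  H  [+620.55225 +14.31559 +415.67057]
  H  [-21.35232 +416.28266 +350.93691]
  H  [-0.14943 +0.09334 +1.00000]
B = K⁻¹H; ‖b₁‖=0.951242, ‖b₂‖=0.951242; λ = 2/(‖b₁‖+‖b₂‖) = 1.051258, sign → tz>0 ⇒ λ=+1.051258
r₁ = λ·B[:,0] = (+0.98680,+0.03940,-0.15709); r₂ = λ·B[:,1] = (-0.02410,+0.99488,+0.09813)
r₃ = r₁×r₂ = (+0.16016,-0.09304,+0.98270); SVD([r₁ r₂ r₃]) → R = UVᵀ:
  R  [+0.98680 -0.02410 +0.16016]
  R  [+0.03940 +0.99488 -0.09304]
  R  [-0.15709 +0.09813 +0.98270]
t = (+0.12831, +0.26272, +1.05126) m
tr R = 2.964376; θ = arccos((tr R − 1)/2) = 0.189024 rad = 10.830°
axis k = ((R−Rᵀ)₃₂, (R−Rᵀ)₁₃, (R−Rᵀ)₂₁) / (2 sinθ) = (+0.508700, +0.844198, +0.168982)
rvec = θ·k = (+0.096156, +0.159573, +0.031942)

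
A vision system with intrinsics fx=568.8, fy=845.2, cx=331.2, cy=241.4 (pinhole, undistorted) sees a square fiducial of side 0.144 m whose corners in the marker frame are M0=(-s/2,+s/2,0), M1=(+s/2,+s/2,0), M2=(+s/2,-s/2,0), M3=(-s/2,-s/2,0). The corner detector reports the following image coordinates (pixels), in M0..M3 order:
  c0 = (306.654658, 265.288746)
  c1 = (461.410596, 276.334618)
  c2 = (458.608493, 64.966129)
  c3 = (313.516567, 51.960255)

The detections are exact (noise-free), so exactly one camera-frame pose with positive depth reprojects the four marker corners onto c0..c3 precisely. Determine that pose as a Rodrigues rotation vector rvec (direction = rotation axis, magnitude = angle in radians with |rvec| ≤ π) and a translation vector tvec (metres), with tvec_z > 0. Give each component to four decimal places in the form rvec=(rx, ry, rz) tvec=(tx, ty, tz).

Intrinsics K: fx=568.8, fy=845.2, cx=331.2, cy=241.4
Marker side s = 0.144 m; corners in marker frame (Z=0):
  M0 = (-0.0720, +0.0720, 0)
  M1 = (+0.0720, +0.0720, 0)
  M2 = (+0.0720, -0.0720, 0)
  M3 = (-0.0720, -0.0720, 0)
Detected image corners:
  c0 = (306.654658, 265.288746) px
  c1 = (461.410596, 276.334618) px
  c2 = (458.608493, 64.966129) px
  c3 = (313.516567, 51.960255) px
Planar DLT: solve 8×8 A·h = b for H (H[2,2]=1):
  H  [+1074.47552 -185.77539 +385.56261]
  H  [+98.44710 +1401.10026 +161.26342]
  H  [+0.08938 -0.44642 +1.00000]
B = K⁻¹H; ‖b₁‖=1.841398, ‖b₂‖=1.841398; λ = 2/(‖b₁‖+‖b₂‖) = 0.543066, sign → tz>0 ⇒ λ=+0.543066
r₁ = λ·B[:,0] = (+0.99760,+0.04939,+0.04854); r₂ = λ·B[:,1] = (-0.03620,+0.96949,-0.24244)
r₃ = r₁×r₂ = (-0.05903,+0.24010,+0.96895); SVD([r₁ r₂ r₃]) → R = UVᵀ:
  R  [+0.99760 -0.03620 -0.05903]
  R  [+0.04939 +0.96949 +0.24010]
  R  [+0.04854 -0.24244 +0.96895]
t = (+0.05190, -0.05149, +0.54307) m
tr R = 2.936042; θ = arccos((tr R − 1)/2) = 0.253577 rad = 14.529°
axis k = ((R−Rᵀ)₃₂, (R−Rᵀ)₁₃, (R−Rᵀ)₂₁) / (2 sinθ) = (-0.961732, -0.214400, +0.170598)
rvec = θ·k = (-0.243873, -0.054367, +0.043260)

rvec=(-0.2439, -0.0544, 0.0433) tvec=(0.0519, -0.0515, 0.5431)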